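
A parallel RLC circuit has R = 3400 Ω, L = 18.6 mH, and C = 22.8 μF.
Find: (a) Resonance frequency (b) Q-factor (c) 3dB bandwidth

Step 1 — Resonance: ω₀ = 1/√(LC) = 1/√(0.0186·2.28e-05) = 1536 rad/s.
Step 2 — f₀ = ω₀/(2π) = 244.4 Hz.
Step 3 — Parallel Q: Q = R/(ω₀L) = 3400/(1536·0.0186) = 119.
Step 4 — Bandwidth: Δω = ω₀/Q = 12.9 rad/s; BW = Δω/(2π) = 2.053 Hz.

(a) f₀ = 244.4 Hz  (b) Q = 119  (c) BW = 2.053 Hz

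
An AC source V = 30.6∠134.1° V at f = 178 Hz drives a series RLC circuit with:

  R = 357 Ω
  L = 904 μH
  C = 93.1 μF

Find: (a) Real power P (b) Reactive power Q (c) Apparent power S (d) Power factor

Step 1 — Angular frequency: ω = 2π·f = 2π·178 = 1118 rad/s.
Step 2 — Component impedances:
  R: Z = R = 357 Ω
  L: Z = jωL = j·1118·0.000904 = 0 + j1.011 Ω
  C: Z = 1/(jωC) = -j/(ω·C) = 0 - j9.604 Ω
Step 3 — Series combination: Z_total = R + L + C = 357 - j8.593 Ω = 357.1∠-1.4° Ω.
Step 4 — Source phasor: V = 30.6∠134.1° V = -21.29 + j21.97 V.
Step 5 — Current: I = V / Z = -0.0611 + j0.06008 A = 0.08569∠135.5° A.
Step 6 — Complex power: S = V·I* = 2.621 - j0.0631 VA.
Step 7 — Real power: P = Re(S) = 2.621 W.
Step 8 — Reactive power: Q = Im(S) = -0.0631 VAR.
Step 9 — Apparent power: |S| = 2.622 VA.
Step 10 — Power factor: PF = P/|S| = 0.9997 (leading).

(a) P = 2.621 W  (b) Q = -0.0631 VAR  (c) S = 2.622 VA  (d) PF = 0.9997 (leading)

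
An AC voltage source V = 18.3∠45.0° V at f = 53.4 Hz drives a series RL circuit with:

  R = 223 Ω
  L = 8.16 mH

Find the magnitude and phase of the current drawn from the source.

Step 1 — Angular frequency: ω = 2π·f = 2π·53.4 = 335.5 rad/s.
Step 2 — Component impedances:
  R: Z = R = 223 Ω
  L: Z = jωL = j·335.5·0.00816 = 0 + j2.738 Ω
Step 3 — Series combination: Z_total = R + L = 223 + j2.738 Ω = 223∠0.7° Ω.
Step 4 — Source phasor: V = 18.3∠45.0° V = 12.94 + j12.94 V.
Step 5 — Ohm's law: I = V / Z_total = (12.94 + j12.94) / (223 + j2.738) = 0.05873 + j0.05731 A.
Step 6 — Convert to polar: |I| = 0.08206 A, ∠I = 44.3°.

I = 0.08206∠44.3° A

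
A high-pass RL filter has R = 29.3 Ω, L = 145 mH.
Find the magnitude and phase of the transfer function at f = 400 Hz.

Step 1 — Angular frequency: ω = 2π·400 = 2513 rad/s.
Step 2 — Transfer function: H(jω) = jωL/(R + jωL).
Step 3 — Numerator jωL = j·364.4; denominator R + jωL = 29.3 + j364.4.
Step 4 — H = 0.9936 + j0.07988.
Step 5 — Magnitude: |H| = 0.9968 (-0.0 dB); phase: φ = 4.6°.

|H| = 0.9968 (-0.0 dB), φ = 4.6°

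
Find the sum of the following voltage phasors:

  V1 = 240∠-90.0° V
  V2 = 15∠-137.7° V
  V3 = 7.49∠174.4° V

Step 1 — Convert each phasor to rectangular form:
  V1 = 240·(cos(-90.0°) + j·sin(-90.0°)) = 0 - j240 V
  V2 = 15·(cos(-137.7°) + j·sin(-137.7°)) = -11.09 - j10.1 V
  V3 = 7.49·(cos(174.4°) + j·sin(174.4°)) = -7.454 + j0.7309 V
Step 2 — Sum components: V_total = -18.55 - j249.4 V.
Step 3 — Convert to polar: |V_total| = 250.1 V, ∠V_total = -94.3°.

V_total = 250.1∠-94.3° V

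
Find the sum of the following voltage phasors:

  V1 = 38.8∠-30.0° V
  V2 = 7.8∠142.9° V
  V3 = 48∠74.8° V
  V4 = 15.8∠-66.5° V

Step 1 — Convert each phasor to rectangular form:
  V1 = 38.8·(cos(-30.0°) + j·sin(-30.0°)) = 33.6 - j19.4 V
  V2 = 7.8·(cos(142.9°) + j·sin(142.9°)) = -6.221 + j4.705 V
  V3 = 48·(cos(74.8°) + j·sin(74.8°)) = 12.59 + j46.32 V
  V4 = 15.8·(cos(-66.5°) + j·sin(-66.5°)) = 6.3 - j14.49 V
Step 2 — Sum components: V_total = 46.27 + j17.14 V.
Step 3 — Convert to polar: |V_total| = 49.34 V, ∠V_total = 20.3°.

V_total = 49.34∠20.3° V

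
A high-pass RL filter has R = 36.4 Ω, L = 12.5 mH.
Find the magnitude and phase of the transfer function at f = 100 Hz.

Step 1 — Angular frequency: ω = 2π·100 = 628.3 rad/s.
Step 2 — Transfer function: H(jω) = jωL/(R + jωL).
Step 3 — Numerator jωL = j·7.854; denominator R + jωL = 36.4 + j7.854.
Step 4 — H = 0.04449 + j0.2062.
Step 5 — Magnitude: |H| = 0.2109 (-13.5 dB); phase: φ = 77.8°.

|H| = 0.2109 (-13.5 dB), φ = 77.8°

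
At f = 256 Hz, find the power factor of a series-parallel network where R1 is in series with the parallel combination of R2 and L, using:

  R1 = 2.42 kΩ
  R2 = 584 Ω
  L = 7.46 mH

Step 1 — Angular frequency: ω = 2π·f = 2π·256 = 1608 rad/s.
Step 2 — Component impedances:
  R1: Z = R = 2420 Ω
  R2: Z = R = 584 Ω
  L: Z = jωL = j·1608·0.00746 = 0 + j12 Ω
Step 3 — Parallel branch: R2 || L = 1/(1/R2 + 1/L) = 0.2464 + j11.99 Ω.
Step 4 — Series with R1: Z_total = R1 + (R2 || L) = 2420 + j11.99 Ω = 2420∠0.3° Ω.
Step 5 — Power factor: PF = cos(φ) = Re(Z)/|Z| = 2420/2420 = 1.
Step 6 — Type: Im(Z) = 11.99 ⇒ lagging (phase φ = 0.3°).

PF = 1 (lagging, φ = 0.3°)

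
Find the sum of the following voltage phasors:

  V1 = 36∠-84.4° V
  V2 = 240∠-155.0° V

Step 1 — Convert each phasor to rectangular form:
  V1 = 36·(cos(-84.4°) + j·sin(-84.4°)) = 3.513 - j35.83 V
  V2 = 240·(cos(-155.0°) + j·sin(-155.0°)) = -217.5 - j101.4 V
Step 2 — Sum components: V_total = -214 - j137.3 V.
Step 3 — Convert to polar: |V_total| = 254.2 V, ∠V_total = -147.3°.

V_total = 254.2∠-147.3° V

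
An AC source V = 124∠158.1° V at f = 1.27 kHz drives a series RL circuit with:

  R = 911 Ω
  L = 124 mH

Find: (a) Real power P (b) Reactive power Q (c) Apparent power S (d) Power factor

Step 1 — Angular frequency: ω = 2π·f = 2π·1270 = 7980 rad/s.
Step 2 — Component impedances:
  R: Z = R = 911 Ω
  L: Z = jωL = j·7980·0.124 = 0 + j989.5 Ω
Step 3 — Series combination: Z_total = R + L = 911 + j989.5 Ω = 1345∠47.4° Ω.
Step 4 — Source phasor: V = 124∠158.1° V = -115.1 + j46.25 V.
Step 5 — Current: I = V / Z = -0.03264 + j0.08622 A = 0.09219∠110.7° A.
Step 6 — Complex power: S = V·I* = 7.743 + j8.41 VA.
Step 7 — Real power: P = Re(S) = 7.743 W.
Step 8 — Reactive power: Q = Im(S) = 8.41 VAR.
Step 9 — Apparent power: |S| = 11.43 VA.
Step 10 — Power factor: PF = P/|S| = 0.6773 (lagging).

(a) P = 7.743 W  (b) Q = 8.41 VAR  (c) S = 11.43 VA  (d) PF = 0.6773 (lagging)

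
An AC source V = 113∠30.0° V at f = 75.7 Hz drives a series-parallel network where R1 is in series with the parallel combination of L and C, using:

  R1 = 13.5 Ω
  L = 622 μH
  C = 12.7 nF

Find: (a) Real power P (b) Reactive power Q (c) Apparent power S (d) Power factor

Step 1 — Angular frequency: ω = 2π·f = 2π·75.7 = 475.6 rad/s.
Step 2 — Component impedances:
  R1: Z = R = 13.5 Ω
  L: Z = jωL = j·475.6·0.000622 = 0 + j0.2958 Ω
  C: Z = 1/(jωC) = -j/(ω·C) = 0 - j1.655e+05 Ω
Step 3 — Parallel branch: L || C = 1/(1/L + 1/C) = 0 + j0.2958 Ω.
Step 4 — Series with R1: Z_total = R1 + (L || C) = 13.5 + j0.2958 Ω = 13.5∠1.3° Ω.
Step 5 — Source phasor: V = 113∠30.0° V = 97.86 + j56.5 V.
Step 6 — Current: I = V / Z = 7.337 + j4.024 A = 8.368∠28.7° A.
Step 7 — Complex power: S = V·I* = 945.4 + j20.72 VA.
Step 8 — Real power: P = Re(S) = 945.4 W.
Step 9 — Reactive power: Q = Im(S) = 20.72 VAR.
Step 10 — Apparent power: |S| = 945.6 VA.
Step 11 — Power factor: PF = P/|S| = 0.9998 (lagging).

(a) P = 945.4 W  (b) Q = 20.72 VAR  (c) S = 945.6 VA  (d) PF = 0.9998 (lagging)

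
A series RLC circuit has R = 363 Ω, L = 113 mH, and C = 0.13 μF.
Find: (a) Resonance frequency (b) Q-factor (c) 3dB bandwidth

Step 1 — Resonance: ω₀ = 1/√(LC) = 1/√(0.113·1.3e-07) = 8251 rad/s.
Step 2 — f₀ = ω₀/(2π) = 1313 Hz.
Step 3 — Series Q: Q = ω₀L/R = 8251·0.113/363 = 2.568.
Step 4 — Bandwidth: Δω = ω₀/Q = 3212 rad/s; BW = Δω/(2π) = 511.3 Hz.

(a) f₀ = 1313 Hz  (b) Q = 2.568  (c) BW = 511.3 Hz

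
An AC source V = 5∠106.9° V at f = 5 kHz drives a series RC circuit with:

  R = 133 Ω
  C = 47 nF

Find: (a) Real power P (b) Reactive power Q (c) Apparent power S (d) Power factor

Step 1 — Angular frequency: ω = 2π·f = 2π·5000 = 3.142e+04 rad/s.
Step 2 — Component impedances:
  R: Z = R = 133 Ω
  C: Z = 1/(jωC) = -j/(ω·C) = 0 - j677.3 Ω
Step 3 — Series combination: Z_total = R + C = 133 - j677.3 Ω = 690.2∠-78.9° Ω.
Step 4 — Source phasor: V = 5∠106.9° V = -1.454 + j4.784 V.
Step 5 — Current: I = V / Z = -0.007207 - j0.0007308 A = 0.007244∠-174.2° A.
Step 6 — Complex power: S = V·I* = 0.00698 - j0.03554 VA.
Step 7 — Real power: P = Re(S) = 0.00698 W.
Step 8 — Reactive power: Q = Im(S) = -0.03554 VAR.
Step 9 — Apparent power: |S| = 0.03622 VA.
Step 10 — Power factor: PF = P/|S| = 0.1927 (leading).

(a) P = 0.00698 W  (b) Q = -0.03554 VAR  (c) S = 0.03622 VA  (d) PF = 0.1927 (leading)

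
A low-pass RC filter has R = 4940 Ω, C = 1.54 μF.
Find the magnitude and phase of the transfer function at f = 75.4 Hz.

Step 1 — Angular frequency: ω = 2π·75.4 = 473.8 rad/s.
Step 2 — Transfer function: H(jω) = 1/(1 + jωRC).
Step 3 — Denominator: 1 + jωRC = 1 + j·473.8·4940·1.54e-06 = 1 + j3.604.
Step 4 — H = 0.07148 - j0.2576.
Step 5 — Magnitude: |H| = 0.2674 (-11.5 dB); phase: φ = -74.5°.

|H| = 0.2674 (-11.5 dB), φ = -74.5°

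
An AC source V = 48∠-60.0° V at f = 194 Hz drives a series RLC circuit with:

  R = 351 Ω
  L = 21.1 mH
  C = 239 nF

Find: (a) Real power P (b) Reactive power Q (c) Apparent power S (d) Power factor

Step 1 — Angular frequency: ω = 2π·f = 2π·194 = 1219 rad/s.
Step 2 — Component impedances:
  R: Z = R = 351 Ω
  L: Z = jωL = j·1219·0.0211 = 0 + j25.72 Ω
  C: Z = 1/(jωC) = -j/(ω·C) = 0 - j3433 Ω
Step 3 — Series combination: Z_total = R + L + C = 351 - j3407 Ω = 3425∠-84.1° Ω.
Step 4 — Source phasor: V = 48∠-60.0° V = 24 - j41.57 V.
Step 5 — Current: I = V / Z = 0.01279 + j0.005727 A = 0.01402∠24.1° A.
Step 6 — Complex power: S = V·I* = 0.06894 - j0.6692 VA.
Step 7 — Real power: P = Re(S) = 0.06894 W.
Step 8 — Reactive power: Q = Im(S) = -0.6692 VAR.
Step 9 — Apparent power: |S| = 0.6727 VA.
Step 10 — Power factor: PF = P/|S| = 0.1025 (leading).

(a) P = 0.06894 W  (b) Q = -0.6692 VAR  (c) S = 0.6727 VA  (d) PF = 0.1025 (leading)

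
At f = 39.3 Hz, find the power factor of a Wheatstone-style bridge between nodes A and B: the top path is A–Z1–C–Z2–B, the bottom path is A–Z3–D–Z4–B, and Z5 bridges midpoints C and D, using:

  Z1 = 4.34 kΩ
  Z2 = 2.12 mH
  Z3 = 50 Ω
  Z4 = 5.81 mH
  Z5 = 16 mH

Step 1 — Angular frequency: ω = 2π·f = 2π·39.3 = 246.9 rad/s.
Step 2 — Component impedances:
  Z1: Z = R = 4340 Ω
  Z2: Z = jωL = j·246.9·0.00212 = 0 + j0.5235 Ω
  Z3: Z = R = 50 Ω
  Z4: Z = jωL = j·246.9·0.00581 = 0 + j1.435 Ω
  Z5: Z = jωL = j·246.9·0.016 = 0 + j3.951 Ω
Step 3 — Bridge requires nodal analysis (the Z5 bridge couples midpoints C and D, so the two paths cannot be reduced to a simple series/parallel combination). Setting node B to ground and injecting 1 A at node A, the 3-node admittance system at A, C, D solves to V_A = Z_AB = 49.43 + j1.065 Ω = 49.44∠1.2° Ω.
Step 4 — Power factor: PF = cos(φ) = Re(Z)/|Z| = 49.43/49.44 = 0.9998.
Step 5 — Type: Im(Z) = 1.065 ⇒ lagging (phase φ = 1.2°).

PF = 0.9998 (lagging, φ = 1.2°)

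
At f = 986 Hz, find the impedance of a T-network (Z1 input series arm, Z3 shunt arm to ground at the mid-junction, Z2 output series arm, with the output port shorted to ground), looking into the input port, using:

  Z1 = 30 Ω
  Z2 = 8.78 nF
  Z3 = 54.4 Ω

Step 1 — Angular frequency: ω = 2π·f = 2π·986 = 6195 rad/s.
Step 2 — Component impedances:
  Z1: Z = R = 30 Ω
  Z2: Z = 1/(jωC) = -j/(ω·C) = 0 - j1.838e+04 Ω
  Z3: Z = R = 54.4 Ω
Step 3 — With the output port shorted to ground, the output series arm Z2 runs from the junction to ground; the shunt arm Z3 also runs from the junction to ground. They appear in parallel: Z3 || Z2 = 54.4 - j0.161 Ω.
Step 4 — Series with input arm Z1: Z_in = Z1 + (Z3 || Z2) = 84.4 - j0.161 Ω = 84.4∠-0.1° Ω.

Z = 84.4 - j0.161 Ω = 84.4∠-0.1° Ω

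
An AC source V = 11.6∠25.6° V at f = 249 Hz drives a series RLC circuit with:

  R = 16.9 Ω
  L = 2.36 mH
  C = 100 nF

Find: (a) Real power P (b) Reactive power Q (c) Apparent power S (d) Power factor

Step 1 — Angular frequency: ω = 2π·f = 2π·249 = 1565 rad/s.
Step 2 — Component impedances:
  R: Z = R = 16.9 Ω
  L: Z = jωL = j·1565·0.00236 = 0 + j3.692 Ω
  C: Z = 1/(jωC) = -j/(ω·C) = 0 - j6392 Ω
Step 3 — Series combination: Z_total = R + L + C = 16.9 - j6388 Ω = 6388∠-89.8° Ω.
Step 4 — Source phasor: V = 11.6∠25.6° V = 10.46 + j5.012 V.
Step 5 — Current: I = V / Z = -0.0007803 + j0.00164 A = 0.001816∠115.4° A.
Step 6 — Complex power: S = V·I* = 5.573e-05 - j0.02106 VA.
Step 7 — Real power: P = Re(S) = 5.573e-05 W.
Step 8 — Reactive power: Q = Im(S) = -0.02106 VAR.
Step 9 — Apparent power: |S| = 0.02106 VA.
Step 10 — Power factor: PF = P/|S| = 0.002646 (leading).

(a) P = 5.573e-05 W  (b) Q = -0.02106 VAR  (c) S = 0.02106 VA  (d) PF = 0.002646 (leading)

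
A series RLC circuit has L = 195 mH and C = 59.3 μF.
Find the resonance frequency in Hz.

Step 1 — Resonance condition Im(Z)=0 gives ω₀ = 1/√(LC).
Step 2 — ω₀ = 1/√(0.195·5.93e-05) = 294.1 rad/s.
Step 3 — f₀ = ω₀/(2π) = 46.8 Hz.

f₀ = 46.8 Hz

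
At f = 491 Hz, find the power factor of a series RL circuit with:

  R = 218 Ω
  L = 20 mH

Step 1 — Angular frequency: ω = 2π·f = 2π·491 = 3085 rad/s.
Step 2 — Component impedances:
  R: Z = R = 218 Ω
  L: Z = jωL = j·3085·0.02 = 0 + j61.7 Ω
Step 3 — Series combination: Z_total = R + L = 218 + j61.7 Ω = 226.6∠15.8° Ω.
Step 4 — Power factor: PF = cos(φ) = Re(Z)/|Z| = 218/226.56 = 0.9622.
Step 5 — Type: Im(Z) = 61.7 ⇒ lagging (phase φ = 15.8°).

PF = 0.9622 (lagging, φ = 15.8°)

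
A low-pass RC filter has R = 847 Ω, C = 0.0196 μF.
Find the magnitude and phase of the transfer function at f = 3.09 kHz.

Step 1 — Angular frequency: ω = 2π·3090 = 1.942e+04 rad/s.
Step 2 — Transfer function: H(jω) = 1/(1 + jωRC).
Step 3 — Denominator: 1 + jωRC = 1 + j·1.942e+04·847·1.96e-08 = 1 + j0.3223.
Step 4 — H = 0.9059 - j0.292.
Step 5 — Magnitude: |H| = 0.9518 (-0.4 dB); phase: φ = -17.9°.

|H| = 0.9518 (-0.4 dB), φ = -17.9°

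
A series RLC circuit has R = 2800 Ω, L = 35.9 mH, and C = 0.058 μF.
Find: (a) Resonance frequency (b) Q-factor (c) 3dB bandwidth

Step 1 — Resonance: ω₀ = 1/√(LC) = 1/√(0.0359·5.8e-08) = 2.191e+04 rad/s.
Step 2 — f₀ = ω₀/(2π) = 3488 Hz.
Step 3 — Series Q: Q = ω₀L/R = 2.191e+04·0.0359/2800 = 0.281.
Step 4 — Bandwidth: Δω = ω₀/Q = 7.799e+04 rad/s; BW = Δω/(2π) = 1.241e+04 Hz.

(a) f₀ = 3488 Hz  (b) Q = 0.281  (c) BW = 1.241e+04 Hz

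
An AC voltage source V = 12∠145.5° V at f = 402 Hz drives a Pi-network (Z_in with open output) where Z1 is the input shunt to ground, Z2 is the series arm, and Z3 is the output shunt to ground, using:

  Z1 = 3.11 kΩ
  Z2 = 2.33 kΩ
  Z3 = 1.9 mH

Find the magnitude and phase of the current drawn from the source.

Step 1 — Angular frequency: ω = 2π·f = 2π·402 = 2526 rad/s.
Step 2 — Component impedances:
  Z1: Z = R = 3110 Ω
  Z2: Z = R = 2330 Ω
  Z3: Z = jωL = j·2526·0.0019 = 0 + j4.799 Ω
Step 3 — With open output, the series arm Z2 and the output shunt Z3 appear in series to ground: Z2 + Z3 = 2330 + j4.799 Ω.
Step 4 — Parallel with input shunt Z1: Z_in = Z1 || (Z2 + Z3) = 1332 + j1.568 Ω = 1332∠0.1° Ω.
Step 5 — Source phasor: V = 12∠145.5° V = -9.89 + j6.797 V.
Step 6 — Ohm's law: I = V / Z_total = (-9.89 + j6.797) / (1332 + j1.568) = -0.007418 + j0.005111 A.
Step 7 — Convert to polar: |I| = 0.009009 A, ∠I = 145.4°.

I = 0.009009∠145.4° A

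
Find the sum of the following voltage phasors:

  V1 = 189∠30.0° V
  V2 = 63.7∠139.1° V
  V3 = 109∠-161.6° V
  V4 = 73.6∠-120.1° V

Step 1 — Convert each phasor to rectangular form:
  V1 = 189·(cos(30.0°) + j·sin(30.0°)) = 163.7 + j94.5 V
  V2 = 63.7·(cos(139.1°) + j·sin(139.1°)) = -48.15 + j41.71 V
  V3 = 109·(cos(-161.6°) + j·sin(-161.6°)) = -103.4 - j34.41 V
  V4 = 73.6·(cos(-120.1°) + j·sin(-120.1°)) = -36.91 - j63.68 V
Step 2 — Sum components: V_total = -24.81 + j38.13 V.
Step 3 — Convert to polar: |V_total| = 45.49 V, ∠V_total = 123.1°.

V_total = 45.49∠123.1° V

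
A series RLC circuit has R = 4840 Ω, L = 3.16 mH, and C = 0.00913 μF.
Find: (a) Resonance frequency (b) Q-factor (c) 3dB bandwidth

Step 1 — Resonance: ω₀ = 1/√(LC) = 1/√(0.00316·9.13e-09) = 1.862e+05 rad/s.
Step 2 — f₀ = ω₀/(2π) = 2.963e+04 Hz.
Step 3 — Series Q: Q = ω₀L/R = 1.862e+05·0.00316/4840 = 0.1216.
Step 4 — Bandwidth: Δω = ω₀/Q = 1.532e+06 rad/s; BW = Δω/(2π) = 2.438e+05 Hz.

(a) f₀ = 2.963e+04 Hz  (b) Q = 0.1216  (c) BW = 2.438e+05 Hz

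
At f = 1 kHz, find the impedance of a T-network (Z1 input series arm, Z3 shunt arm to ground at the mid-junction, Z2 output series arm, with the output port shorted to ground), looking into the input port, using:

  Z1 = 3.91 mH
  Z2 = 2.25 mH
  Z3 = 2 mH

Step 1 — Angular frequency: ω = 2π·f = 2π·1000 = 6283 rad/s.
Step 2 — Component impedances:
  Z1: Z = jωL = j·6283·0.00391 = 0 + j24.57 Ω
  Z2: Z = jωL = j·6283·0.00225 = 0 + j14.14 Ω
  Z3: Z = jωL = j·6283·0.002 = 0 + j12.57 Ω
Step 3 — With the output port shorted to ground, the output series arm Z2 runs from the junction to ground; the shunt arm Z3 also runs from the junction to ground. They appear in parallel: Z3 || Z2 = 0 + j6.653 Ω.
Step 4 — Series with input arm Z1: Z_in = Z1 + (Z3 || Z2) = 0 + j31.22 Ω = 31.22∠90.0° Ω.

Z = 0 + j31.22 Ω = 31.22∠90.0° Ω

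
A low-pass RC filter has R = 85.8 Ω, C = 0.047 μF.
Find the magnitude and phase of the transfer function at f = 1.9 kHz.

Step 1 — Angular frequency: ω = 2π·1900 = 1.194e+04 rad/s.
Step 2 — Transfer function: H(jω) = 1/(1 + jωRC).
Step 3 — Denominator: 1 + jωRC = 1 + j·1.194e+04·85.8·4.7e-08 = 1 + j0.04814.
Step 4 — H = 0.9977 - j0.04803.
Step 5 — Magnitude: |H| = 0.9988 (-0.0 dB); phase: φ = -2.8°.

|H| = 0.9988 (-0.0 dB), φ = -2.8°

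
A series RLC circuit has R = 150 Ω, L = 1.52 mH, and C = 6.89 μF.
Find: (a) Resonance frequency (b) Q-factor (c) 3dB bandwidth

Step 1 — Resonance: ω₀ = 1/√(LC) = 1/√(0.00152·6.89e-06) = 9772 rad/s.
Step 2 — f₀ = ω₀/(2π) = 1555 Hz.
Step 3 — Series Q: Q = ω₀L/R = 9772·0.00152/150 = 0.09902.
Step 4 — Bandwidth: Δω = ω₀/Q = 9.868e+04 rad/s; BW = Δω/(2π) = 1.571e+04 Hz.

(a) f₀ = 1555 Hz  (b) Q = 0.09902  (c) BW = 1.571e+04 Hz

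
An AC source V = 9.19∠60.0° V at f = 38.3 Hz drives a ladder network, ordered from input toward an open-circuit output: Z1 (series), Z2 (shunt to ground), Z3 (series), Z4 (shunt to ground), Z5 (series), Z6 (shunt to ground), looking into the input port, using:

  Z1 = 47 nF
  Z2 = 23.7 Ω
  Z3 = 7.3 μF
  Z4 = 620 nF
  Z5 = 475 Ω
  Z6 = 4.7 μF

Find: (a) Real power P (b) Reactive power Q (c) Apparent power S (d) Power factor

Step 1 — Angular frequency: ω = 2π·f = 2π·38.3 = 240.6 rad/s.
Step 2 — Component impedances:
  Z1: Z = 1/(jωC) = -j/(ω·C) = 0 - j8.841e+04 Ω
  Z2: Z = R = 23.7 Ω
  Z3: Z = 1/(jωC) = -j/(ω·C) = 0 - j569.2 Ω
  Z4: Z = 1/(jωC) = -j/(ω·C) = 0 - j6702 Ω
  Z5: Z = R = 475 Ω
  Z6: Z = 1/(jωC) = -j/(ω·C) = 0 - j884.1 Ω
Step 3 — Ladder network (open output): work backward from the far end, alternating series and parallel combinations. Z_in = 23.59 - j8.841e+04 Ω = 8.841e+04∠-90.0° Ω.
Step 4 — Source phasor: V = 9.19∠60.0° V = 4.595 + j7.959 V.
Step 5 — Current: I = V / Z = -9e-05 + j5.199e-05 A = 0.0001039∠150.0° A.
Step 6 — Complex power: S = V·I* = 2.549e-07 - j0.0009552 VA.
Step 7 — Real power: P = Re(S) = 2.549e-07 W.
Step 8 — Reactive power: Q = Im(S) = -0.0009552 VAR.
Step 9 — Apparent power: |S| = 0.0009552 VA.
Step 10 — Power factor: PF = P/|S| = 0.0002668 (leading).

(a) P = 2.549e-07 W  (b) Q = -0.0009552 VAR  (c) S = 0.0009552 VA  (d) PF = 0.0002668 (leading)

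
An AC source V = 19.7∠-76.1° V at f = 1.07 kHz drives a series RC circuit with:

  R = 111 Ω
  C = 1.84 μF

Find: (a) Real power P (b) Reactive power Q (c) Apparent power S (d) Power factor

Step 1 — Angular frequency: ω = 2π·f = 2π·1070 = 6723 rad/s.
Step 2 — Component impedances:
  R: Z = R = 111 Ω
  C: Z = 1/(jωC) = -j/(ω·C) = 0 - j80.84 Ω
Step 3 — Series combination: Z_total = R + C = 111 - j80.84 Ω = 137.3∠-36.1° Ω.
Step 4 — Source phasor: V = 19.7∠-76.1° V = 4.732 - j19.12 V.
Step 5 — Current: I = V / Z = 0.1098 - j0.09228 A = 0.1435∠-40.0° A.
Step 6 — Complex power: S = V·I* = 2.285 - j1.664 VA.
Step 7 — Real power: P = Re(S) = 2.285 W.
Step 8 — Reactive power: Q = Im(S) = -1.664 VAR.
Step 9 — Apparent power: |S| = 2.826 VA.
Step 10 — Power factor: PF = P/|S| = 0.8084 (leading).

(a) P = 2.285 W  (b) Q = -1.664 VAR  (c) S = 2.826 VA  (d) PF = 0.8084 (leading)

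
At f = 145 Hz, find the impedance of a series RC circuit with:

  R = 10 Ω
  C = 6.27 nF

Step 1 — Angular frequency: ω = 2π·f = 2π·145 = 911.1 rad/s.
Step 2 — Component impedances:
  R: Z = R = 10 Ω
  C: Z = 1/(jωC) = -j/(ω·C) = 0 - j1.751e+05 Ω
Step 3 — Series combination: Z_total = R + C = 10 - j1.751e+05 Ω = 1.751e+05∠-90.0° Ω.

Z = 10 - j1.751e+05 Ω = 1.751e+05∠-90.0° Ω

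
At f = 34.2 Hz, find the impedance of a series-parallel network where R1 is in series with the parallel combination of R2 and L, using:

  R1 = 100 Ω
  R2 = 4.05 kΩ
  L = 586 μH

Step 1 — Angular frequency: ω = 2π·f = 2π·34.2 = 214.9 rad/s.
Step 2 — Component impedances:
  R1: Z = R = 100 Ω
  R2: Z = R = 4050 Ω
  L: Z = jωL = j·214.9·0.000586 = 0 + j0.1259 Ω
Step 3 — Parallel branch: R2 || L = 1/(1/R2 + 1/L) = 3.915e-06 + j0.1259 Ω.
Step 4 — Series with R1: Z_total = R1 + (R2 || L) = 100 + j0.1259 Ω = 100∠0.1° Ω.

Z = 100 + j0.1259 Ω = 100∠0.1° Ω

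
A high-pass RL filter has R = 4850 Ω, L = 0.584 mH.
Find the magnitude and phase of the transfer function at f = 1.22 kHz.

Step 1 — Angular frequency: ω = 2π·1220 = 7665 rad/s.
Step 2 — Transfer function: H(jω) = jωL/(R + jωL).
Step 3 — Numerator jωL = j·4.477; denominator R + jωL = 4850 + j4.477.
Step 4 — H = 8.52e-07 + j0.000923.
Step 5 — Magnitude: |H| = 0.000923 (-60.7 dB); phase: φ = 89.9°.

|H| = 0.000923 (-60.7 dB), φ = 89.9°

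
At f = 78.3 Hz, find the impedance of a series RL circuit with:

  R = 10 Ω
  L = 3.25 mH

Step 1 — Angular frequency: ω = 2π·f = 2π·78.3 = 492 rad/s.
Step 2 — Component impedances:
  R: Z = R = 10 Ω
  L: Z = jωL = j·492·0.00325 = 0 + j1.599 Ω
Step 3 — Series combination: Z_total = R + L = 10 + j1.599 Ω = 10.13∠9.1° Ω.

Z = 10 + j1.599 Ω = 10.13∠9.1° Ω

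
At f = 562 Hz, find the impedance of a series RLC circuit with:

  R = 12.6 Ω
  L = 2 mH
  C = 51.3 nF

Step 1 — Angular frequency: ω = 2π·f = 2π·562 = 3531 rad/s.
Step 2 — Component impedances:
  R: Z = R = 12.6 Ω
  L: Z = jωL = j·3531·0.002 = 0 + j7.062 Ω
  C: Z = 1/(jωC) = -j/(ω·C) = 0 - j5520 Ω
Step 3 — Series combination: Z_total = R + L + C = 12.6 - j5513 Ω = 5513∠-89.9° Ω.

Z = 12.6 - j5513 Ω = 5513∠-89.9° Ω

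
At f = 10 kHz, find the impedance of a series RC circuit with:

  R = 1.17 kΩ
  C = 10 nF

Step 1 — Angular frequency: ω = 2π·f = 2π·1e+04 = 6.283e+04 rad/s.
Step 2 — Component impedances:
  R: Z = R = 1170 Ω
  C: Z = 1/(jωC) = -j/(ω·C) = 0 - j1592 Ω
Step 3 — Series combination: Z_total = R + C = 1170 - j1592 Ω = 1975∠-53.7° Ω.

Z = 1170 - j1592 Ω = 1975∠-53.7° Ω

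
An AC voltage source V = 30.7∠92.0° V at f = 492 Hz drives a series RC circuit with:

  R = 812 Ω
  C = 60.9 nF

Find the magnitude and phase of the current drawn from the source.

Step 1 — Angular frequency: ω = 2π·f = 2π·492 = 3091 rad/s.
Step 2 — Component impedances:
  R: Z = R = 812 Ω
  C: Z = 1/(jωC) = -j/(ω·C) = 0 - j5312 Ω
Step 3 — Series combination: Z_total = R + C = 812 - j5312 Ω = 5373∠-81.3° Ω.
Step 4 — Source phasor: V = 30.7∠92.0° V = -1.071 + j30.68 V.
Step 5 — Ohm's law: I = V / Z_total = (-1.071 + j30.68) / (812 - j5312) = -0.005674 + j0.0006657 A.
Step 6 — Convert to polar: |I| = 0.005713 A, ∠I = 173.3°.

I = 0.005713∠173.3° A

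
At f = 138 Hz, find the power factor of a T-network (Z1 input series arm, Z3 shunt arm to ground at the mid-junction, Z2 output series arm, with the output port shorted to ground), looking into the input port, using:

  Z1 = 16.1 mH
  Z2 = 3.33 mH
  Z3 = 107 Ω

Step 1 — Angular frequency: ω = 2π·f = 2π·138 = 867.1 rad/s.
Step 2 — Component impedances:
  Z1: Z = jωL = j·867.1·0.0161 = 0 + j13.96 Ω
  Z2: Z = jωL = j·867.1·0.00333 = 0 + j2.887 Ω
  Z3: Z = R = 107 Ω
Step 3 — With the output port shorted to ground, the output series arm Z2 runs from the junction to ground; the shunt arm Z3 also runs from the junction to ground. They appear in parallel: Z3 || Z2 = 0.07786 + j2.885 Ω.
Step 4 — Series with input arm Z1: Z_in = Z1 + (Z3 || Z2) = 0.07786 + j16.85 Ω = 16.85∠89.7° Ω.
Step 5 — Power factor: PF = cos(φ) = Re(Z)/|Z| = 0.077859/16.845 = 0.004622.
Step 6 — Type: Im(Z) = 16.85 ⇒ lagging (phase φ = 89.7°).

PF = 0.004622 (lagging, φ = 89.7°)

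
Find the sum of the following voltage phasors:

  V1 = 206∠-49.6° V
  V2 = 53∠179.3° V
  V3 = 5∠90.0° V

Step 1 — Convert each phasor to rectangular form:
  V1 = 206·(cos(-49.6°) + j·sin(-49.6°)) = 133.5 - j156.9 V
  V2 = 53·(cos(179.3°) + j·sin(179.3°)) = -53 + j0.6475 V
  V3 = 5·(cos(90.0°) + j·sin(90.0°)) = 0 + j5 V
Step 2 — Sum components: V_total = 80.52 - j151.2 V.
Step 3 — Convert to polar: |V_total| = 171.3 V, ∠V_total = -62.0°.

V_total = 171.3∠-62.0° V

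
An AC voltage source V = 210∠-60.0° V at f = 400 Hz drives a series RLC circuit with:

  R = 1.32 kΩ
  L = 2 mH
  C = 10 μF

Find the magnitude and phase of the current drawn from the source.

Step 1 — Angular frequency: ω = 2π·f = 2π·400 = 2513 rad/s.
Step 2 — Component impedances:
  R: Z = R = 1320 Ω
  L: Z = jωL = j·2513·0.002 = 0 + j5.027 Ω
  C: Z = 1/(jωC) = -j/(ω·C) = 0 - j39.79 Ω
Step 3 — Series combination: Z_total = R + L + C = 1320 - j34.76 Ω = 1320∠-1.5° Ω.
Step 4 — Source phasor: V = 210∠-60.0° V = 105 - j181.9 V.
Step 5 — Ohm's law: I = V / Z_total = (105 - j181.9) / (1320 - j34.76) = 0.08312 - j0.1356 A.
Step 6 — Convert to polar: |I| = 0.159 A, ∠I = -58.5°.

I = 0.159∠-58.5° A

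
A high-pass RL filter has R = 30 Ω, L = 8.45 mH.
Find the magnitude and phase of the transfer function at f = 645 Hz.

Step 1 — Angular frequency: ω = 2π·645 = 4053 rad/s.
Step 2 — Transfer function: H(jω) = jωL/(R + jωL).
Step 3 — Numerator jωL = j·34.24; denominator R + jωL = 30 + j34.24.
Step 4 — H = 0.5658 + j0.4957.
Step 5 — Magnitude: |H| = 0.7522 (-2.5 dB); phase: φ = 41.2°.

|H| = 0.7522 (-2.5 dB), φ = 41.2°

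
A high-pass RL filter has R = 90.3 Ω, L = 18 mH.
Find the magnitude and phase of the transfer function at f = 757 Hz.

Step 1 — Angular frequency: ω = 2π·757 = 4756 rad/s.
Step 2 — Transfer function: H(jω) = jωL/(R + jωL).
Step 3 — Numerator jωL = j·85.61; denominator R + jωL = 90.3 + j85.61.
Step 4 — H = 0.4734 + j0.4993.
Step 5 — Magnitude: |H| = 0.688 (-3.2 dB); phase: φ = 46.5°.

|H| = 0.688 (-3.2 dB), φ = 46.5°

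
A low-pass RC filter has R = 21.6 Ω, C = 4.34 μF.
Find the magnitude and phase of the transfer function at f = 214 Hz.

Step 1 — Angular frequency: ω = 2π·214 = 1345 rad/s.
Step 2 — Transfer function: H(jω) = 1/(1 + jωRC).
Step 3 — Denominator: 1 + jωRC = 1 + j·1345·21.6·4.34e-06 = 1 + j0.126.
Step 4 — H = 0.9844 - j0.1241.
Step 5 — Magnitude: |H| = 0.9921 (-0.1 dB); phase: φ = -7.2°.

|H| = 0.9921 (-0.1 dB), φ = -7.2°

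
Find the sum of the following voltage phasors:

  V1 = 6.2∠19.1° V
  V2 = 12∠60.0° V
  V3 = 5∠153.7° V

Step 1 — Convert each phasor to rectangular form:
  V1 = 6.2·(cos(19.1°) + j·sin(19.1°)) = 5.859 + j2.029 V
  V2 = 12·(cos(60.0°) + j·sin(60.0°)) = 6 + j10.39 V
  V3 = 5·(cos(153.7°) + j·sin(153.7°)) = -4.482 + j2.215 V
Step 2 — Sum components: V_total = 7.376 + j14.64 V.
Step 3 — Convert to polar: |V_total| = 16.39 V, ∠V_total = 63.3°.

V_total = 16.39∠63.3° V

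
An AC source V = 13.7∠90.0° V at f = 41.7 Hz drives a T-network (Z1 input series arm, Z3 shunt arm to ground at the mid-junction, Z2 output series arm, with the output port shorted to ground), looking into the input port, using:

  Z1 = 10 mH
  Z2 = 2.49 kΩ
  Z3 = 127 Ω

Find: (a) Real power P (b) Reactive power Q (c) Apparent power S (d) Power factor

Step 1 — Angular frequency: ω = 2π·f = 2π·41.7 = 262 rad/s.
Step 2 — Component impedances:
  Z1: Z = jωL = j·262·0.01 = 0 + j2.62 Ω
  Z2: Z = R = 2490 Ω
  Z3: Z = R = 127 Ω
Step 3 — With the output port shorted to ground, the output series arm Z2 runs from the junction to ground; the shunt arm Z3 also runs from the junction to ground. They appear in parallel: Z3 || Z2 = 120.8 Ω.
Step 4 — Series with input arm Z1: Z_in = Z1 + (Z3 || Z2) = 120.8 + j2.62 Ω = 120.9∠1.2° Ω.
Step 5 — Source phasor: V = 13.7∠90.0° V = 0 + j13.7 V.
Step 6 — Current: I = V / Z = 0.002457 + j0.1133 A = 0.1133∠88.8° A.
Step 7 — Complex power: S = V·I* = 1.553 + j0.03366 VA.
Step 8 — Real power: P = Re(S) = 1.553 W.
Step 9 — Reactive power: Q = Im(S) = 0.03366 VAR.
Step 10 — Apparent power: |S| = 1.553 VA.
Step 11 — Power factor: PF = P/|S| = 0.9998 (lagging).

(a) P = 1.553 W  (b) Q = 0.03366 VAR  (c) S = 1.553 VA  (d) PF = 0.9998 (lagging)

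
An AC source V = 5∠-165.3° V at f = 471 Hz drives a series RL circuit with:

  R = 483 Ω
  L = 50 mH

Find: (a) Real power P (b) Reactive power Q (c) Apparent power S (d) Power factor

Step 1 — Angular frequency: ω = 2π·f = 2π·471 = 2959 rad/s.
Step 2 — Component impedances:
  R: Z = R = 483 Ω
  L: Z = jωL = j·2959·0.05 = 0 + j148 Ω
Step 3 — Series combination: Z_total = R + L = 483 + j148 Ω = 505.2∠17.0° Ω.
Step 4 — Source phasor: V = 5∠-165.3° V = -4.836 - j1.269 V.
Step 5 — Current: I = V / Z = -0.00989 + j0.0004029 A = 0.009898∠177.7° A.
Step 6 — Complex power: S = V·I* = 0.04732 + j0.0145 VA.
Step 7 — Real power: P = Re(S) = 0.04732 W.
Step 8 — Reactive power: Q = Im(S) = 0.0145 VAR.
Step 9 — Apparent power: |S| = 0.04949 VA.
Step 10 — Power factor: PF = P/|S| = 0.9561 (lagging).

(a) P = 0.04732 W  (b) Q = 0.0145 VAR  (c) S = 0.04949 VA  (d) PF = 0.9561 (lagging)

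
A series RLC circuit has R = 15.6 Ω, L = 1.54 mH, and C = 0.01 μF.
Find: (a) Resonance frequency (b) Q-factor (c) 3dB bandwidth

Step 1 — Resonance condition Im(Z)=0 gives ω₀ = 1/√(LC).
Step 2 — ω₀ = 1/√(0.00154·1e-08) = 2.548e+05 rad/s.
Step 3 — f₀ = ω₀/(2π) = 4.056e+04 Hz.
Step 4 — Series Q: Q = ω₀L/R = 2.548e+05·0.00154/15.6 = 25.16.
Step 5 — 3dB bandwidth: Δω = ω₀/Q = 1.013e+04 rad/s; BW = Δω/(2π) = 1612 Hz.

(a) f₀ = 4.056e+04 Hz  (b) Q = 25.16  (c) BW = 1612 Hz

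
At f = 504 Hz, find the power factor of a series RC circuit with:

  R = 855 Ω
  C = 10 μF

Step 1 — Angular frequency: ω = 2π·f = 2π·504 = 3167 rad/s.
Step 2 — Component impedances:
  R: Z = R = 855 Ω
  C: Z = 1/(jωC) = -j/(ω·C) = 0 - j31.58 Ω
Step 3 — Series combination: Z_total = R + C = 855 - j31.58 Ω = 855.6∠-2.1° Ω.
Step 4 — Power factor: PF = cos(φ) = Re(Z)/|Z| = 855/855.6 = 0.9993.
Step 5 — Type: Im(Z) = -31.58 ⇒ leading (phase φ = -2.1°).

PF = 0.9993 (leading, φ = -2.1°)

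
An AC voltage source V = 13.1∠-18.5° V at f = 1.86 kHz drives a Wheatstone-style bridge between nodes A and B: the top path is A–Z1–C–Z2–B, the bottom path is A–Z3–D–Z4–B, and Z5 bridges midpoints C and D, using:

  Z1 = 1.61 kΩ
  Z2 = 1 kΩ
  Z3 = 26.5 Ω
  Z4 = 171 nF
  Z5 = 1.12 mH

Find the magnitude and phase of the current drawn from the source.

Step 1 — Angular frequency: ω = 2π·f = 2π·1860 = 1.169e+04 rad/s.
Step 2 — Component impedances:
  Z1: Z = R = 1610 Ω
  Z2: Z = R = 1000 Ω
  Z3: Z = R = 26.5 Ω
  Z4: Z = 1/(jωC) = -j/(ω·C) = 0 - j500.4 Ω
  Z5: Z = jωL = j·1.169e+04·0.00112 = 0 + j13.09 Ω
Step 3 — Bridge requires nodal analysis (the Z5 bridge couples midpoints C and D, so the two paths cannot be reduced to a simple series/parallel combination). Setting node B to ground and injecting 1 A at node A, the 3-node admittance system at A, C, D solves to V_A = Z_AB = 228.2 - j401.9 Ω = 462.2∠-60.4° Ω.
Step 4 — Source phasor: V = 13.1∠-18.5° V = 12.42 - j4.157 V.
Step 5 — Ohm's law: I = V / Z_total = (12.42 - j4.157) / (228.2 - j401.9) = 0.02109 + j0.01893 A.
Step 6 — Convert to polar: |I| = 0.02834 A, ∠I = 41.9°.

I = 0.02834∠41.9° A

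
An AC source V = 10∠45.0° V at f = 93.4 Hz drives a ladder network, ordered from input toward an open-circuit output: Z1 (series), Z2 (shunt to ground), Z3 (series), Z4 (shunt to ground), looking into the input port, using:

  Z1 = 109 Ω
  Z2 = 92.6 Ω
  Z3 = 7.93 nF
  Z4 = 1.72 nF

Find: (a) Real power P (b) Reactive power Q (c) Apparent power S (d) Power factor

Step 1 — Angular frequency: ω = 2π·f = 2π·93.4 = 586.8 rad/s.
Step 2 — Component impedances:
  Z1: Z = R = 109 Ω
  Z2: Z = R = 92.6 Ω
  Z3: Z = 1/(jωC) = -j/(ω·C) = 0 - j2.149e+05 Ω
  Z4: Z = 1/(jωC) = -j/(ω·C) = 0 - j9.907e+05 Ω
Step 3 — Ladder network (open output): work backward from the far end, alternating series and parallel combinations. Z_in = 201.6 - j0.007113 Ω = 201.6∠-0.0° Ω.
Step 4 — Source phasor: V = 10∠45.0° V = 7.071 + j7.071 V.
Step 5 — Current: I = V / Z = 0.03507 + j0.03508 A = 0.0496∠45.0° A.
Step 6 — Complex power: S = V·I* = 0.496 - j1.75e-05 VA.
Step 7 — Real power: P = Re(S) = 0.496 W.
Step 8 — Reactive power: Q = Im(S) = -1.75e-05 VAR.
Step 9 — Apparent power: |S| = 0.496 VA.
Step 10 — Power factor: PF = P/|S| = 1 (leading).

(a) P = 0.496 W  (b) Q = -1.75e-05 VAR  (c) S = 0.496 VA  (d) PF = 1 (leading)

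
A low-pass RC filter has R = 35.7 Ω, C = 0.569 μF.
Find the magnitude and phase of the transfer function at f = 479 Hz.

Step 1 — Angular frequency: ω = 2π·479 = 3010 rad/s.
Step 2 — Transfer function: H(jω) = 1/(1 + jωRC).
Step 3 — Denominator: 1 + jωRC = 1 + j·3010·35.7·5.69e-07 = 1 + j0.06114.
Step 4 — H = 0.9963 - j0.06091.
Step 5 — Magnitude: |H| = 0.9981 (-0.0 dB); phase: φ = -3.5°.

|H| = 0.9981 (-0.0 dB), φ = -3.5°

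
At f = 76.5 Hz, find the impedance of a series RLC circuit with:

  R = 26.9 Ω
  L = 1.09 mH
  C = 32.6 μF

Step 1 — Angular frequency: ω = 2π·f = 2π·76.5 = 480.7 rad/s.
Step 2 — Component impedances:
  R: Z = R = 26.9 Ω
  L: Z = jωL = j·480.7·0.00109 = 0 + j0.5239 Ω
  C: Z = 1/(jωC) = -j/(ω·C) = 0 - j63.82 Ω
Step 3 — Series combination: Z_total = R + L + C = 26.9 - j63.29 Ω = 68.77∠-67.0° Ω.

Z = 26.9 - j63.29 Ω = 68.77∠-67.0° Ω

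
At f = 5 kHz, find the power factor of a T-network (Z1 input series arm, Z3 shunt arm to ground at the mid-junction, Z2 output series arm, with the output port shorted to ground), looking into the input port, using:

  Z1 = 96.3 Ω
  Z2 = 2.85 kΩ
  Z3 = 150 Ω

Step 1 — Angular frequency: ω = 2π·f = 2π·5000 = 3.142e+04 rad/s.
Step 2 — Component impedances:
  Z1: Z = R = 96.3 Ω
  Z2: Z = R = 2850 Ω
  Z3: Z = R = 150 Ω
Step 3 — With the output port shorted to ground, the output series arm Z2 runs from the junction to ground; the shunt arm Z3 also runs from the junction to ground. They appear in parallel: Z3 || Z2 = 142.5 Ω.
Step 4 — Series with input arm Z1: Z_in = Z1 + (Z3 || Z2) = 238.8 Ω = 238.8∠0.0° Ω.
Step 5 — Power factor: PF = cos(φ) = Re(Z)/|Z| = 238.8/238.8 = 1.
Step 6 — Type: Im(Z) = 0 ⇒ unity (phase φ = 0.0°).

PF = 1 (unity, φ = 0.0°)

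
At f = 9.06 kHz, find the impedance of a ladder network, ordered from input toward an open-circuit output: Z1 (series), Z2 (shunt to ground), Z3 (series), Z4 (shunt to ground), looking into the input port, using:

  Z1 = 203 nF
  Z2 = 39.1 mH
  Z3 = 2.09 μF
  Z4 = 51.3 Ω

Step 1 — Angular frequency: ω = 2π·f = 2π·9060 = 5.693e+04 rad/s.
Step 2 — Component impedances:
  Z1: Z = 1/(jωC) = -j/(ω·C) = 0 - j86.54 Ω
  Z2: Z = jωL = j·5.693e+04·0.0391 = 0 + j2226 Ω
  Z3: Z = 1/(jωC) = -j/(ω·C) = 0 - j8.405 Ω
  Z4: Z = R = 51.3 Ω
Step 3 — Ladder network (open output): work backward from the far end, alternating series and parallel combinations. Z_in = 51.66 - j93.78 Ω = 107.1∠-61.1° Ω.

Z = 51.66 - j93.78 Ω = 107.1∠-61.1° Ω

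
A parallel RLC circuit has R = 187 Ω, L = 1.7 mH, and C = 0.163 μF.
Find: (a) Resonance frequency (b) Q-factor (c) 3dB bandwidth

Step 1 — Resonance: ω₀ = 1/√(LC) = 1/√(0.0017·1.63e-07) = 6.007e+04 rad/s.
Step 2 — f₀ = ω₀/(2π) = 9561 Hz.
Step 3 — Parallel Q: Q = R/(ω₀L) = 187/(6.007e+04·0.0017) = 1.831.
Step 4 — Bandwidth: Δω = ω₀/Q = 3.281e+04 rad/s; BW = Δω/(2π) = 5221 Hz.

(a) f₀ = 9561 Hz  (b) Q = 1.831  (c) BW = 5221 Hz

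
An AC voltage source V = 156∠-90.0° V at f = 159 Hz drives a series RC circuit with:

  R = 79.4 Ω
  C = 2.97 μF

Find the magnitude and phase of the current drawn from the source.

Step 1 — Angular frequency: ω = 2π·f = 2π·159 = 999 rad/s.
Step 2 — Component impedances:
  R: Z = R = 79.4 Ω
  C: Z = 1/(jωC) = -j/(ω·C) = 0 - j337 Ω
Step 3 — Series combination: Z_total = R + C = 79.4 - j337 Ω = 346.3∠-76.7° Ω.
Step 4 — Source phasor: V = 156∠-90.0° V = 0 - j156 V.
Step 5 — Ohm's law: I = V / Z_total = (0 - j156) / (79.4 - j337) = 0.4385 - j0.1033 A.
Step 6 — Convert to polar: |I| = 0.4505 A, ∠I = -13.3°.

I = 0.4505∠-13.3° A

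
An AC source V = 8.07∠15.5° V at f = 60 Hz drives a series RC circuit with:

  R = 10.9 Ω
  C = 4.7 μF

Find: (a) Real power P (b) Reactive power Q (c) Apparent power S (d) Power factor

Step 1 — Angular frequency: ω = 2π·f = 2π·60 = 377 rad/s.
Step 2 — Component impedances:
  R: Z = R = 10.9 Ω
  C: Z = 1/(jωC) = -j/(ω·C) = 0 - j564.4 Ω
Step 3 — Series combination: Z_total = R + C = 10.9 - j564.4 Ω = 564.5∠-88.9° Ω.
Step 4 — Source phasor: V = 8.07∠15.5° V = 7.776 + j2.157 V.
Step 5 — Current: I = V / Z = -0.003554 + j0.01385 A = 0.0143∠104.4° A.
Step 6 — Complex power: S = V·I* = 0.002228 - j0.1153 VA.
Step 7 — Real power: P = Re(S) = 0.002228 W.
Step 8 — Reactive power: Q = Im(S) = -0.1153 VAR.
Step 9 — Apparent power: |S| = 0.1154 VA.
Step 10 — Power factor: PF = P/|S| = 0.01931 (leading).

(a) P = 0.002228 W  (b) Q = -0.1153 VAR  (c) S = 0.1154 VA  (d) PF = 0.01931 (leading)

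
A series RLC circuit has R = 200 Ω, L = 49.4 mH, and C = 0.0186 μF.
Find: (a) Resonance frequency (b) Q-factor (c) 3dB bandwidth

Step 1 — Resonance: ω₀ = 1/√(LC) = 1/√(0.0494·1.86e-08) = 3.299e+04 rad/s.
Step 2 — f₀ = ω₀/(2π) = 5250 Hz.
Step 3 — Series Q: Q = ω₀L/R = 3.299e+04·0.0494/200 = 8.148.
Step 4 — Bandwidth: Δω = ω₀/Q = 4049 rad/s; BW = Δω/(2π) = 644.4 Hz.

(a) f₀ = 5250 Hz  (b) Q = 8.148  (c) BW = 644.4 Hz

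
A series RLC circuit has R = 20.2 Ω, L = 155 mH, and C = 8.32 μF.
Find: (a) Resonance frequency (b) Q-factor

Step 1 — Resonance condition Im(Z)=0 gives ω₀ = 1/√(LC).
Step 2 — ω₀ = 1/√(0.155·8.32e-06) = 880.6 rad/s.
Step 3 — f₀ = ω₀/(2π) = 140.1 Hz.
Step 4 — Series Q: Q = ω₀L/R = 880.6·0.155/20.2 = 6.757.

(a) f₀ = 140.1 Hz  (b) Q = 6.757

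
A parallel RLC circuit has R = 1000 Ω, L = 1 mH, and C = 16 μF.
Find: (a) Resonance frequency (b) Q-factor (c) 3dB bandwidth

Step 1 — Resonance: ω₀ = 1/√(LC) = 1/√(0.001·1.6e-05) = 7906 rad/s.
Step 2 — f₀ = ω₀/(2π) = 1258 Hz.
Step 3 — Parallel Q: Q = R/(ω₀L) = 1000/(7906·0.001) = 126.5.
Step 4 — Bandwidth: Δω = ω₀/Q = 62.5 rad/s; BW = Δω/(2π) = 9.947 Hz.

(a) f₀ = 1258 Hz  (b) Q = 126.5  (c) BW = 9.947 Hz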